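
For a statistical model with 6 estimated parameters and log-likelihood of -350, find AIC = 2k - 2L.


Compute:
2k = 2*6 = 12.
-2*loglik = -2*(-350) = 700.
AIC = 12 + 700 = 712.

712


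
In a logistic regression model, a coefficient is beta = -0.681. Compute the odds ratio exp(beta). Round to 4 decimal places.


The odds ratio is computed as:
OR = e^(-0.681) = 0.5061.

0.5061


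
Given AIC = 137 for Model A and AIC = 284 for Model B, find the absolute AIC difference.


Compute |137 - 284| = 147.
Model A has the smaller AIC.

147


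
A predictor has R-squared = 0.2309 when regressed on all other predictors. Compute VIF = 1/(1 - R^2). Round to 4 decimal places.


Using VIF = 1/(1 - R^2_j):
1 - 0.2309 = 0.7691.
VIF = 1.3002.

1.3002


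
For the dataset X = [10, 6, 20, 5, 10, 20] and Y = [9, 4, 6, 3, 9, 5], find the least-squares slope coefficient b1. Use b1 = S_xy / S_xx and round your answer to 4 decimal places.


First compute the means: xbar = 11.8333, ybar = 6.0000.
Then S_xx = sum((xi - xbar)^2) = 220.8333.
S_xy = sum((xi - xbar)(yi - ybar)) = 13.0000.
b1 = S_xy / S_xx = 13.0000 / 220.8333 = 0.0589.

0.0589


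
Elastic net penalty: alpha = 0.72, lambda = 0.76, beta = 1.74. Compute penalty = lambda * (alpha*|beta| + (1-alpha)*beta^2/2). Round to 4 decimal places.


L1 component = 0.72 * |1.74| = 1.2528.
L2 component = 0.28 * 1.74^2 / 2 = 0.4239.
Penalty = 0.76 * (1.2528 + 0.4239) = 0.76 * 1.6767 = 1.2743.

1.2743


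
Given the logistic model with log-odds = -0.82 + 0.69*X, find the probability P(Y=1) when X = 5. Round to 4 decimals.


Linear predictor: z = -0.82 + 0.69 * 5 = 2.6300.
P = 1/(1 + exp(-2.6300)) = 1/(1 + 0.0721) = 0.9328.

0.9328


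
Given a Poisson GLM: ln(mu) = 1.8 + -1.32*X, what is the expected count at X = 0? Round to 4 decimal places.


Linear predictor: eta = 1.8 + (-1.32)(0) = 1.8000.
Expected count: mu = exp(1.8000) = 6.0496.

6.0496


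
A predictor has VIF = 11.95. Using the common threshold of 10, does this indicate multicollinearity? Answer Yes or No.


Compare VIF = 11.95 to the threshold of 10.
11.95 >= 10, so the answer is Yes.

Yes


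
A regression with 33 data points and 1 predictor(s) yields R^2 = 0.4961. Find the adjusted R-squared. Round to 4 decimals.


Using the formula:
(1 - 0.4961) = 0.5039.
Multiply by 32/31: 0.5039 * 32 = 16.1248, then 16.1248 / 31 = 0.5202.
Adj R^2 = 1 - 0.5202 = 0.4798.

0.4798


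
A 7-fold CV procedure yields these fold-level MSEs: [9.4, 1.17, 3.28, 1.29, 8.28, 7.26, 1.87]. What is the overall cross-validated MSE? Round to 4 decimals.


Total MSE across folds = 32.5500.
CV-MSE = 32.5500/7 = 4.6500.

4.6500


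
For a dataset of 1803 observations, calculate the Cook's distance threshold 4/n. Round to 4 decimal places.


The threshold is 4/n.
4/1803 = 0.0022.

0.0022


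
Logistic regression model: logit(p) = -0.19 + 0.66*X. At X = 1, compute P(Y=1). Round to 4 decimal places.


z = -0.19 + 0.66 * 1 = 0.4700.
Sigmoid: P = 1 / (1 + exp(-0.4700)) = 0.6154.

0.6154


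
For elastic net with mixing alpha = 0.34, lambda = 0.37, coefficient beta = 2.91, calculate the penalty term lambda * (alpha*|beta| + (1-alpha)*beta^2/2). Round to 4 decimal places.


alpha * |beta| = 0.34 * 2.91 = 0.9894.
(1-alpha) * beta^2/2 = 0.66 * 8.4681/2 = 2.7945.
Total = 0.37 * (0.9894 + 2.7945) = 1.4000.

1.4000


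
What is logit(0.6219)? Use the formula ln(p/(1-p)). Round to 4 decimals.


1 - p = 0.3781.
p/(1-p) = 1.6448.
logit = ln(1.6448) = 0.4976.

0.4976


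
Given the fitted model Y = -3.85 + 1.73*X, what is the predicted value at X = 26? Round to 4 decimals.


Substitute X = 26 into the equation:
Y = -3.85 + 1.73 * 26 = -3.85 + 44.9800 = 41.1300.

41.1300


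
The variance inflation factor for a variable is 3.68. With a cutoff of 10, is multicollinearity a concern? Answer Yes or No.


Check: VIF = 3.68 vs threshold = 10.
Since 3.68 < 10, the answer is No.

No


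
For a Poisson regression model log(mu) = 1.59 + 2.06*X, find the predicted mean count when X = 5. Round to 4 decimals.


eta = 1.59 + 2.06 * 5 = 11.8900.
mu = exp(11.8900) = 145801.2978.

145801.2978


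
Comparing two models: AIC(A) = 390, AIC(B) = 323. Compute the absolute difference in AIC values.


Absolute difference = |390 - 323| = 67.
The model with lower AIC (B) is preferred.

67


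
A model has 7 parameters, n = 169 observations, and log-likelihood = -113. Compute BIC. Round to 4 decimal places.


k * ln(n) = 7 * ln(169) = 7 * 5.129899 = 35.909293.
-2 * loglik = -2 * (-113) = 226.
BIC = 35.909293 + 226 = 261.909293, which rounds to 261.9093.

261.9093


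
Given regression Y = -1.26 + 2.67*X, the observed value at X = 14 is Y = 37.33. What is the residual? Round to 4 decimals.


Fitted value at X = 14 is yhat = -1.26 + 2.67*14 = 36.1200.
Residual = 37.33 - 36.1200 = 1.2100.

1.2100


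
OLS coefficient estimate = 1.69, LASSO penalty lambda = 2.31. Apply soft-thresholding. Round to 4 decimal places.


Check: |1.69| = 1.69 vs lambda = 2.31.
Since |beta| <= lambda, the coefficient is set to 0.
Soft-thresholded coefficient = 0.0000.

0.0000


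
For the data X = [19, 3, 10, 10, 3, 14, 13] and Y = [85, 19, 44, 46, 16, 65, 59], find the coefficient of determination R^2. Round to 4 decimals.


The fitted line is Y = 4.1517 + 4.2353*X.
SSres = 14.4558, SStot = 3663.4286.
R^2 = 1 - SSres/SStot = 0.9961.

0.9961


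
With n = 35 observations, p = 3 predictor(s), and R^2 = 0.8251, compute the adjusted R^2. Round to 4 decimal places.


Using the formula:
(1 - 0.8251) = 0.1749.
Multiply by 34/31: 0.1749 * 34 = 5.9466, then 5.9466 / 31 = 0.1918.
Adj R^2 = 1 - 0.1918 = 0.8082.

0.8082


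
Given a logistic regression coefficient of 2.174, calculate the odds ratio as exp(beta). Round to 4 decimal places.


The odds ratio is computed as:
OR = e^(2.174) = 8.7934.

8.7934


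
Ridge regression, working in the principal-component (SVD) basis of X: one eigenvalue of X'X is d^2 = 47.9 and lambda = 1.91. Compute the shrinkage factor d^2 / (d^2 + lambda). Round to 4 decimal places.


Denominator = d^2 + lambda = 47.9 + 1.91 = 49.8100.
Shrinkage = 47.9 / 49.8100 = 0.9617.

0.9617


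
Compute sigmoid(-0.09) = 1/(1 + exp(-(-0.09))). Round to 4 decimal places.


exp(0.0900) = 1.0942.
1 + exp(-z) = 2.0942.
sigmoid = 1/2.0942 = 0.4775.

0.4775


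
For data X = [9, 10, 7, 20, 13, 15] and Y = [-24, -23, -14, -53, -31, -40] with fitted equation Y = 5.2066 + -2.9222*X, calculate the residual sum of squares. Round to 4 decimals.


Predicted values from Y = 5.2066 + -2.9222*X.
Residuals: [-2.9068, 1.0154, 1.2488, 0.2374, 1.7820, -1.3736].
SSres = 16.1587.

16.1587


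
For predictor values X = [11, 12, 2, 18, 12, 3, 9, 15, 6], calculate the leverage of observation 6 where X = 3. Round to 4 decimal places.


Mean of X: xbar = 9.7778.
SXX = 227.5556.
For X = 3: h = 1/9 + (3 - 9.7778)^2/227.5556 = 0.3130.

0.3130


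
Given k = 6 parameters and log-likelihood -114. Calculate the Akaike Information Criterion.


AIC = 2*6 - 2*(-114).
= 12 + 228 = 240.

240


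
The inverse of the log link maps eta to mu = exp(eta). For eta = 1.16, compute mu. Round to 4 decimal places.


mu = exp(eta) = exp(1.16).
= 3.1899.

3.1899


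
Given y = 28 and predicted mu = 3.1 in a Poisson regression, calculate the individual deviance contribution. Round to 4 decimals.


y/mu = 28/3.1 = 9.032258 (approx.), and ln(28/3.1) = 2.200802.
y * ln(y/mu) = 28 * 2.200802 = 61.622456.
y - mu = 24.9.
D = 2 * (61.622456 - 24.9) = 73.444912, which rounds to 73.4449.

73.4449


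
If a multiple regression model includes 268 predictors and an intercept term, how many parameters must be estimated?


Each predictor gets one coefficient, plus one intercept.
Total parameters = 268 + 1 = 269.

269


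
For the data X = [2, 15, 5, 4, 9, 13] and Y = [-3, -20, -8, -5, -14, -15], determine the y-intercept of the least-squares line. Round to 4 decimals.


First find the slope: b1 = -1.2279.
Means: xbar = 8.0000, ybar = -10.8333.
b0 = ybar - b1 * xbar = -10.8333 - -1.2279 * 8.0000 = -1.0098.

-1.0098


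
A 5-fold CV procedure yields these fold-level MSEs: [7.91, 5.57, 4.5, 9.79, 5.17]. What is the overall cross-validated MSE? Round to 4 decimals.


Total MSE across folds = 32.9400.
CV-MSE = 32.9400/5 = 6.5880.

6.5880


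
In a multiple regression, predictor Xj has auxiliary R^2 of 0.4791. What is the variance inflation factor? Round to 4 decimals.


Using VIF = 1/(1 - R^2_j):
1 - 0.4791 = 0.5209.
VIF = 1.9198.

1.9198


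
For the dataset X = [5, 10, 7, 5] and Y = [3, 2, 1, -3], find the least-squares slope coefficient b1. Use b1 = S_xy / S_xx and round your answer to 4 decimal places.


First compute the means: xbar = 6.7500, ybar = 0.7500.
Then S_xx = sum((xi - xbar)^2) = 16.7500.
S_xy = sum((xi - xbar)(yi - ybar)) = 6.7500.
b1 = S_xy / S_xx = 6.7500 / 16.7500 = 0.4030.

0.4030


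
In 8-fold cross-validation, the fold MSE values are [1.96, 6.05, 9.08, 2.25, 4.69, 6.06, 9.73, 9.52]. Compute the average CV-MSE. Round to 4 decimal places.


Total MSE across folds = 49.3400.
CV-MSE = 49.3400/8 = 6.1675.

6.1675


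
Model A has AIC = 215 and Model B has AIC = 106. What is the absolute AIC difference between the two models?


|AIC_A - AIC_B| = |215 - 106| = 109.
Model B is preferred (lower AIC).

109


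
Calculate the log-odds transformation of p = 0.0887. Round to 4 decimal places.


Compute the odds: 0.0887/0.9113 = 0.0973.
Take the natural log: ln(0.0973) = -2.3296.

-2.3296


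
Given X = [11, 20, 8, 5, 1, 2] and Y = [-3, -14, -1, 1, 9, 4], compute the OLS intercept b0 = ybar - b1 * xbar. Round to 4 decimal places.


Compute b1 = -1.0844 from the OLS formula.
With xbar = 7.8333 and ybar = -0.6667, the intercept is:
b0 = -0.6667 - -1.0844 * 7.8333 = 7.8278.

7.8278


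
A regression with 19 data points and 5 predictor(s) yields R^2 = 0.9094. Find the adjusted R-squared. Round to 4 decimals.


Adjusted R^2 = 1 - (1 - R^2) * (n-1)/(n-p-1).
(1 - R^2) = 0.0906.
(n-1)/(n-p-1) = 18/13.
(1 - R^2) * (n-1) = 0.0906 * 18 = 1.6308.
Divide by (n-p-1): 1.6308 / 13 = 0.1254.
Adj R^2 = 1 - 0.1254 = 0.8746.

0.8746


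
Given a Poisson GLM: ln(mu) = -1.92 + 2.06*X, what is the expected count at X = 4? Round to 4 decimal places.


Linear predictor: eta = -1.92 + (2.06)(4) = 6.3200.
Expected count: mu = exp(6.3200) = 555.5730.

555.5730


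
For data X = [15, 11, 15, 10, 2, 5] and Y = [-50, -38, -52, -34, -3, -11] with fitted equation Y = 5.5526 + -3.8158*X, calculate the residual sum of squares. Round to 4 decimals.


For each point, residual = actual - predicted.
Residuals: [1.6844, -1.5788, -0.3156, -1.3946, -0.9210, 2.5264].
Sum of squared residuals = 14.6053.

14.6053


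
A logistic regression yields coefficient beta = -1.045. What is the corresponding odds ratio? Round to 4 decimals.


The odds ratio is computed as:
OR = e^(-1.045) = 0.3517.

0.3517


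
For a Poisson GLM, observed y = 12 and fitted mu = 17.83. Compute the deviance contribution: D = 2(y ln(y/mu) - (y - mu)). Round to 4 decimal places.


y/mu = 12/17.83 = 0.673023 (approx.), and ln(12/17.83) = -0.395976.
y * ln(y/mu) = 12 * -0.395976 = -4.751712.
y - mu = -5.83.
D = 2 * (-4.751712 - -5.83) = 2.156576, which rounds to 2.1566.

2.1566


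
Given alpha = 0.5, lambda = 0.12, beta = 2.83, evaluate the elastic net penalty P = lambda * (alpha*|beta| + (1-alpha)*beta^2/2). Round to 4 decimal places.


L1 component = 0.5 * |2.83| = 1.4150.
L2 component = 0.5 * 2.83^2 / 2 = 2.0022.
Penalty = 0.12 * (1.4150 + 2.0022) = 0.12 * 3.4172 = 0.4101.

0.4101


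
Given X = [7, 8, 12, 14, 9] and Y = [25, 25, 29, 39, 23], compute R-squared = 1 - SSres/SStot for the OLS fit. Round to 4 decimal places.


After computing the OLS fit (b0=8.7882, b1=1.9412):
SSres = 36.6824, SStot = 164.8000.
R^2 = 1 - 36.6824/164.8000 = 0.7774.

0.7774


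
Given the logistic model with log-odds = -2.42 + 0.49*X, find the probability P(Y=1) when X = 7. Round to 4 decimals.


Compute z = -2.42 + (0.49)(7) = 1.0100.
exp(-z) = 0.3642.
P = 1/(1 + 0.3642) = 0.7330.

0.7330


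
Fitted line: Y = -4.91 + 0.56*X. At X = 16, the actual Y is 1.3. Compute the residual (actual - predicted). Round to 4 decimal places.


Fitted value at X = 16 is yhat = -4.91 + 0.56*16 = 4.0500.
Residual = 1.3 - 4.0500 = -2.7500.

-2.7500


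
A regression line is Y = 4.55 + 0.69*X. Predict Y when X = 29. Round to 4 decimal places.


Predicted value:
Y = 4.55 + (0.69)(29) = 4.55 + 20.0100 = 24.5600.

24.5600


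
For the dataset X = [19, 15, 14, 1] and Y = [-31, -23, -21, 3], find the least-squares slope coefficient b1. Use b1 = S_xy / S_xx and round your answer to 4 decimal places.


First compute the means: xbar = 12.2500, ybar = -18.0000.
Then S_xx = sum((xi - xbar)^2) = 182.7500.
S_xy = sum((xi - xbar)(yi - ybar)) = -343.0000.
b1 = S_xy / S_xx = -343.0000 / 182.7500 = -1.8769.

-1.8769


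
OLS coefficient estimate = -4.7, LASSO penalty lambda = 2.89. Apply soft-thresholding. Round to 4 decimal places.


|beta_OLS| = 4.7.
lambda = 2.89.
Since |beta| > lambda, coefficient = sign(beta)*(|beta| - lambda) = -1.8100.
Result = -1.8100.

-1.8100


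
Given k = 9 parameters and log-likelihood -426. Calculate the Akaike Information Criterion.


Compute:
2k = 2*9 = 18.
-2*loglik = -2*(-426) = 852.
AIC = 18 + 852 = 870.

870


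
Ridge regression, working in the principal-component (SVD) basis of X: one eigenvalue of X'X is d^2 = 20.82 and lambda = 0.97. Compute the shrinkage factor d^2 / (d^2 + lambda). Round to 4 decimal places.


Denominator = d^2 + lambda = 20.82 + 0.97 = 21.7900.
Shrinkage = 20.82 / 21.7900 = 0.9555.

0.9555


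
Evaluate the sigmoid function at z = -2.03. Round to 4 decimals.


Compute exp(2.0300) = 7.6141.
Sigmoid = 1 / (1 + 7.6141) = 1 / 8.6141 = 0.1161.

0.1161


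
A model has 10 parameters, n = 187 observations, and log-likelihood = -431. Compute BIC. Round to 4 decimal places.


k * ln(n) = 10 * ln(187) = 10 * 5.231109 = 52.311090.
-2 * loglik = -2 * (-431) = 862.
BIC = 52.311090 + 862 = 914.311090, which rounds to 914.3111.

914.3111


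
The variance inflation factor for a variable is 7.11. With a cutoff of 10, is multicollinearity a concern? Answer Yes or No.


The threshold is 10.
VIF = 7.11 is < 10.
Multicollinearity indication: No.

No


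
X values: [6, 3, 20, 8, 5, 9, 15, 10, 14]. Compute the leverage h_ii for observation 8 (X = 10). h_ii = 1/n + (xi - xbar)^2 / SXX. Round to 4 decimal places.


Compute xbar = 10.0000 with n = 9 observations.
SXX = 236.0000.
Leverage = 1/9 + (10 - 10.0000)^2/236.0000 = 0.1111.

0.1111


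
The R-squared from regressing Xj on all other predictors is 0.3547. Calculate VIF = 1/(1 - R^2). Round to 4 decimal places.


VIF = 1 / (1 - 0.3547).
= 1 / 0.6453 = 1.5497.

1.5497


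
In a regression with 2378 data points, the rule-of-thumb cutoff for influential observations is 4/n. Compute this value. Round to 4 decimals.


The threshold is 4/n.
4/2378 = 0.0017.

0.0017


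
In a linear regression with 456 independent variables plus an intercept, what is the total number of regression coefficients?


Total coefficients = number of predictors + 1 (for the intercept).
= 456 + 1 = 457.

457


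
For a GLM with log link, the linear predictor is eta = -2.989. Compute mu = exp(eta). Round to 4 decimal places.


mu = exp(eta) = exp(-2.989).
= 0.0503.

0.0503


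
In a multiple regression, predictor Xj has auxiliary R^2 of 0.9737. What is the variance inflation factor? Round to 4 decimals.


Using VIF = 1/(1 - R^2_j):
1 - 0.9737 = 0.0263.
VIF = 38.0228.

38.0228


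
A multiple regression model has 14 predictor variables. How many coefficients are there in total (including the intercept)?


Each predictor gets one coefficient, plus one intercept.
Total parameters = 14 + 1 = 15.

15


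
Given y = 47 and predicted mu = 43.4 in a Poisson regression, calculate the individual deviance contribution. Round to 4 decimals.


Compute y*ln(y/mu) = 47*ln(47/43.4) = 47*0.079688 = 3.745336.
y - mu = 3.6.
D = 2*(3.745336 - (3.6)) = 0.290672, which rounds to 0.2907.

0.2907


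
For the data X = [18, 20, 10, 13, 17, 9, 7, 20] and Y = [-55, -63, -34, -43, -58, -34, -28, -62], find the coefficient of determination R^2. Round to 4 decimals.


After computing the OLS fit (b0=-8.7640, b1=-2.6920):
SSres = 22.0880, SStot = 1380.8750.
R^2 = 1 - 22.0880/1380.8750 = 0.9840.

0.9840


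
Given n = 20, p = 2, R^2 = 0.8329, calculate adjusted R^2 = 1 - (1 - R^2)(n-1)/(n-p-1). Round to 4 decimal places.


Adjusted R^2 = 1 - (1 - R^2) * (n-1)/(n-p-1).
(1 - R^2) = 0.1671.
(n-1)/(n-p-1) = 19/17.
(1 - R^2) * (n-1) = 0.1671 * 19 = 3.1749.
Divide by (n-p-1): 3.1749 / 17 = 0.1868.
Adj R^2 = 1 - 0.1868 = 0.8132.

0.8132


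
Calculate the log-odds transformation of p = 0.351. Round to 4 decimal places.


The odds are p/(1-p) = 0.351 / 0.649 = 0.5408.
logit(p) = ln(0.5408) = -0.6146.

-0.6146


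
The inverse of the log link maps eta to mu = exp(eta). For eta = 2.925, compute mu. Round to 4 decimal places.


The inverse log link gives:
mu = exp(2.925) = 18.6342.

18.6342


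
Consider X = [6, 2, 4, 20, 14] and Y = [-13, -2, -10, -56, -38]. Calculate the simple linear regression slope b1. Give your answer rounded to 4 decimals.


Calculate xbar = 9.2000, ybar = -23.8000.
S_xx = 228.8000, S_xy = -679.2000.
Using b1 = S_xy / S_xx = -679.2000 / 228.8000, we get b1 = -2.9685.

-2.9685


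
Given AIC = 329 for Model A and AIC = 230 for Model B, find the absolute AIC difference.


Compute |329 - 230| = 99.
Model B has the smaller AIC.

99


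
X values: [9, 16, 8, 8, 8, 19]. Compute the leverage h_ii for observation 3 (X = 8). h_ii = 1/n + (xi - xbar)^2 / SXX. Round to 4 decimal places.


n = 6, xbar = 11.3333.
SXX = sum((xi - xbar)^2) = 119.3333.
h = 1/6 + (8 - 11.3333)^2 / 119.3333 = 0.2598.

0.2598


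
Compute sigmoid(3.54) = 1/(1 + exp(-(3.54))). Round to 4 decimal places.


First, exp(-3.5400) = 0.0290.
Then sigma(z) = 1/(1 + 0.0290) = 0.9718.

0.9718


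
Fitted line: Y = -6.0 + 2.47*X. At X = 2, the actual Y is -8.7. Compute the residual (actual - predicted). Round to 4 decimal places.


Predicted = -6.0 + 2.47 * 2 = -1.0600.
Residual = -8.7 - -1.0600 = -7.6400.

-7.6400


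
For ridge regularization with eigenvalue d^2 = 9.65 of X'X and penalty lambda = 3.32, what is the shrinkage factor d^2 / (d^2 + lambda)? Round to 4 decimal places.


Compute the denominator: 9.65 + 3.32 = 12.9700.
Shrinkage factor = 9.65 / 12.9700 = 0.7440.

0.7440


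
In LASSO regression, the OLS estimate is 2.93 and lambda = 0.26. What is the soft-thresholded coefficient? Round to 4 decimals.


Check: |2.93| = 2.93 vs lambda = 0.26.
Since |beta| > lambda, coefficient = sign(beta)*(|beta| - lambda) = 2.6700.
Soft-thresholded coefficient = 2.6700.

2.6700


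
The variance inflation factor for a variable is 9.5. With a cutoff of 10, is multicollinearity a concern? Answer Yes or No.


The threshold is 10.
VIF = 9.5 is < 10.
Multicollinearity indication: No.

No


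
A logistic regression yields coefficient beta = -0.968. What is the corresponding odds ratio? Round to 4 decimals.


The odds ratio is computed as:
OR = e^(-0.968) = 0.3798.

0.3798


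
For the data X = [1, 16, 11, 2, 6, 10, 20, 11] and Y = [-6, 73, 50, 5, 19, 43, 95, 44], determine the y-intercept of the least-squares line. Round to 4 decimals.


Compute b1 = 5.1737 from the OLS formula.
With xbar = 9.6250 and ybar = 40.3750, the intercept is:
b0 = 40.3750 - 5.1737 * 9.6250 = -9.4222.

-9.4222


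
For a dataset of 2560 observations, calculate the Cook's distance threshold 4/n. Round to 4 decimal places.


Using the rule of thumb:
Threshold = 4 / 2560 = 0.0016.

0.0016


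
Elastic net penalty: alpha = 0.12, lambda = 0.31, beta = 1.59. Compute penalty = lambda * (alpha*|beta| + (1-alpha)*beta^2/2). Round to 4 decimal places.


L1 component = 0.12 * |1.59| = 0.1908.
L2 component = 0.88 * 1.59^2 / 2 = 1.1124.
Penalty = 0.31 * (0.1908 + 1.1124) = 0.31 * 1.3032 = 0.4040.

0.4040


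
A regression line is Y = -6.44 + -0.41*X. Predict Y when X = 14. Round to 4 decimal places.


Predicted value:
Y = -6.44 + (-0.41)(14) = -6.44 + -5.7400 = -12.1800.

-12.1800


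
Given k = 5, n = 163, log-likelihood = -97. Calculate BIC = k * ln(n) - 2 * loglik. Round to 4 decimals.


Compute k*ln(n) = 5*ln(163) = 5*5.093750 = 25.468750.
Then -2*loglik = 194.
BIC = 25.468750 + 194 = 219.468750, which rounds to 219.4688.

219.4688


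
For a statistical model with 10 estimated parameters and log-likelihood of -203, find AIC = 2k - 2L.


Compute:
2k = 2*10 = 20.
-2*loglik = -2*(-203) = 406.
AIC = 20 + 406 = 426.

426


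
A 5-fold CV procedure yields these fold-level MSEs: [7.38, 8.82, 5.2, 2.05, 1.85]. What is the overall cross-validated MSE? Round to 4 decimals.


Sum of fold MSEs = 25.3000.
Average = 25.3000 / 5 = 5.0600.

5.0600


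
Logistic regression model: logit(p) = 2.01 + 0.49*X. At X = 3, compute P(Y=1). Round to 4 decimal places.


Linear predictor: z = 2.01 + 0.49 * 3 = 3.4800.
P = 1/(1 + exp(-3.4800)) = 1/(1 + 0.0308) = 0.9701.

0.9701


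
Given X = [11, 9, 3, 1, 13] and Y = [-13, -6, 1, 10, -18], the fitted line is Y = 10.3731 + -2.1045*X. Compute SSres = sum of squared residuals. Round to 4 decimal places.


For each point, residual = actual - predicted.
Residuals: [-0.2236, 2.5674, -3.0596, 1.7314, -1.0146].
Sum of squared residuals = 20.0299.

20.0299


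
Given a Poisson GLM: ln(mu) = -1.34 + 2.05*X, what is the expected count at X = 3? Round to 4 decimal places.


eta = -1.34 + 2.05 * 3 = 4.8100.
mu = exp(4.8100) = 122.7316.

122.7316


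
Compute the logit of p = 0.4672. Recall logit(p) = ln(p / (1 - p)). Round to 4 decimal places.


The odds are p/(1-p) = 0.4672 / 0.5328 = 0.8769.
logit(p) = ln(0.8769) = -0.1314.

-0.1314


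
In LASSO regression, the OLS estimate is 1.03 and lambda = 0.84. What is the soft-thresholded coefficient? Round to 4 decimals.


|beta_OLS| = 1.03.
lambda = 0.84.
Since |beta| > lambda, coefficient = sign(beta)*(|beta| - lambda) = 0.1900.
Result = 0.1900.

0.1900


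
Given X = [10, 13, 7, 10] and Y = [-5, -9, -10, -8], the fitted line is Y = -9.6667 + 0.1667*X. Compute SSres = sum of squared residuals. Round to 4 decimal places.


Compute predicted values, then residuals = yi - yhat_i.
Residuals: [2.9997, -1.5004, -1.5002, -0.0003].
SSres = sum(residual^2) = 13.5000.

13.5000


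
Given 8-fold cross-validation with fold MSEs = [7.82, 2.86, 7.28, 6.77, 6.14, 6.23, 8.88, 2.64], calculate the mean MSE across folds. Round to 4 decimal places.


Total MSE across folds = 48.6200.
CV-MSE = 48.6200/8 = 6.0775.

6.0775


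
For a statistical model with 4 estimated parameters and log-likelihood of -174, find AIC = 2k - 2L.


AIC = 2*4 - 2*(-174).
= 8 + 348 = 356.

356


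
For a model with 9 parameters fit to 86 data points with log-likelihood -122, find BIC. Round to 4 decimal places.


k * ln(n) = 9 * ln(86) = 9 * 4.454347 = 40.089123.
-2 * loglik = -2 * (-122) = 244.
BIC = 40.089123 + 244 = 284.089123, which rounds to 284.0891.

284.0891


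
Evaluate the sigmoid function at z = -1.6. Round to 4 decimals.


Compute exp(1.6000) = 4.9530.
Sigmoid = 1 / (1 + 4.9530) = 1 / 5.9530 = 0.1680.

0.1680


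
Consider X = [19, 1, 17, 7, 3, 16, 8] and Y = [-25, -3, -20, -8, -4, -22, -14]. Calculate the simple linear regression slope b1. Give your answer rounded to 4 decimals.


First compute the means: xbar = 10.1429, ybar = -13.7143.
Then S_xx = sum((xi - xbar)^2) = 308.8571.
S_xy = sum((xi - xbar)(yi - ybar)) = -376.2857.
b1 = S_xy / S_xx = -376.2857 / 308.8571 = -1.2183.

-1.2183


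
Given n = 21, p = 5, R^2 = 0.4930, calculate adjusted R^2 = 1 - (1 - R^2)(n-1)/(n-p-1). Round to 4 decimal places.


Plug in: Adj R^2 = 1 - (1 - 0.4930) * 20/15.
= 1 - 0.5070 * 20/15
= 1 - 10.1400 / 15
= 1 - 0.6760 = 0.3240.

0.3240


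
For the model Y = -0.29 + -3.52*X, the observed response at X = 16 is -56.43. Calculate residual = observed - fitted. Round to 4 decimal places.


Fitted value at X = 16 is yhat = -0.29 + -3.52*16 = -56.6100.
Residual = -56.43 - -56.6100 = 0.1800.

0.1800


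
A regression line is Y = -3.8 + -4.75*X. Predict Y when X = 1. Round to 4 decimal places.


Predicted value:
Y = -3.8 + (-4.75)(1) = -3.8 + -4.7500 = -8.5500.

-8.5500


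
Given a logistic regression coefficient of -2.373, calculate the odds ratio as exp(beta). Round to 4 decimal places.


Odds ratio = exp(beta) = exp(-2.373).
= 0.0932.

0.0932


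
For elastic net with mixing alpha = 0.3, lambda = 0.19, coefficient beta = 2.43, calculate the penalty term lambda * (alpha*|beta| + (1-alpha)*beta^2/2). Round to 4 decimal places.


L1 component = 0.3 * |2.43| = 0.7290.
L2 component = 0.7 * 2.43^2 / 2 = 2.0667.
Penalty = 0.19 * (0.7290 + 2.0667) = 0.19 * 2.7957 = 0.5312.

0.5312


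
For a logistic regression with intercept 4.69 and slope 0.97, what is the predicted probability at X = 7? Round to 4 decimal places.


Linear predictor: z = 4.69 + 0.97 * 7 = 11.4800.
P = 1/(1 + exp(-11.4800)) = 1/(1 + 0.0000) = 1.0000.

1.0000


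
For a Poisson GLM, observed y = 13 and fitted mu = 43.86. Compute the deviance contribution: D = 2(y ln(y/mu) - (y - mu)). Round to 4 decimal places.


Compute y*ln(y/mu) = 13*ln(13/43.86) = 13*-1.216053 = -15.808689.
y - mu = -30.86.
D = 2*(-15.808689 - (-30.86)) = 30.102622, which rounds to 30.1026.

30.1026


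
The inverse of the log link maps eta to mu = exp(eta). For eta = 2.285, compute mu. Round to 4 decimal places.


Apply the inverse link:
mu = e^2.285 = 9.8257.

9.8257


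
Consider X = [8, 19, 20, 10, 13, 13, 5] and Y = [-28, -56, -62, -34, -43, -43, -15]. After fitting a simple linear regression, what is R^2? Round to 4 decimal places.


After computing the OLS fit (b0=-3.5849, b1=-2.9080):
SSres = 26.1769, SStot = 1562.8571.
R^2 = 1 - 26.1769/1562.8571 = 0.9833.

0.9833


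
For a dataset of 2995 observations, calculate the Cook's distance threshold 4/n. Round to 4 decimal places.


Cook's distance cutoff = 4/n = 4/2995.
= 0.0013.

0.0013


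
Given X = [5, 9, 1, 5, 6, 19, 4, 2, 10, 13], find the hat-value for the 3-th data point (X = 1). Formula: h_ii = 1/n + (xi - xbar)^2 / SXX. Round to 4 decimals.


Mean of X: xbar = 7.4000.
SXX = 270.4000.
For X = 1: h = 1/10 + (1 - 7.4000)^2/270.4000 = 0.2515.

0.2515


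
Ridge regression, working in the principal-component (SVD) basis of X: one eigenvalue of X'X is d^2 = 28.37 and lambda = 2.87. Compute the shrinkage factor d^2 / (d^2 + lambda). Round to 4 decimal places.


Compute the denominator: 28.37 + 2.87 = 31.2400.
Shrinkage factor = 28.37 / 31.2400 = 0.9081.

0.9081


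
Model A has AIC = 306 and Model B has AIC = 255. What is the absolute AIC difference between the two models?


|AIC_A - AIC_B| = |306 - 255| = 51.
Model B is preferred (lower AIC).

51


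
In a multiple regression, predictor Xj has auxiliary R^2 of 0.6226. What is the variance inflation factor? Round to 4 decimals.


Using VIF = 1/(1 - R^2_j):
1 - 0.6226 = 0.3774.
VIF = 2.6497.

2.6497


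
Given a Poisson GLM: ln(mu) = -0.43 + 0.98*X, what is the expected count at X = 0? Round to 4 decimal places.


Compute eta = -0.43 + 0.98 * 0 = -0.4300.
Apply inverse link: mu = e^-0.4300 = 0.6505.

0.6505


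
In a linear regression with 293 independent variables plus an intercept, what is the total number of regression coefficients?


Total coefficients = number of predictors + 1 (for the intercept).
= 293 + 1 = 294.

294


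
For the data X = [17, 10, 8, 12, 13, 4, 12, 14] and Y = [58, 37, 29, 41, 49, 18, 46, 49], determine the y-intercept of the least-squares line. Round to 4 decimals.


The slope is b1 = 3.1804.
Sample means are xbar = 11.2500 and ybar = 40.8750.
Intercept: b0 = 40.8750 - (3.1804)(11.2500) = 5.0959.

5.0959


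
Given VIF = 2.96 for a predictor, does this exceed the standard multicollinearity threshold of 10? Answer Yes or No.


The threshold is 10.
VIF = 2.96 is < 10.
Multicollinearity indication: No.

No


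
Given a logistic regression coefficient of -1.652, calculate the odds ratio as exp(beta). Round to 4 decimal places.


The odds ratio is computed as:
OR = e^(-1.652) = 0.1917.

0.1917


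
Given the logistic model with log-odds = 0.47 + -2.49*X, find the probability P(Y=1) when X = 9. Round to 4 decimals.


z = 0.47 + -2.49 * 9 = -21.9400.
Sigmoid: P = 1 / (1 + exp(21.9400)) = 0.0000.

0.0000


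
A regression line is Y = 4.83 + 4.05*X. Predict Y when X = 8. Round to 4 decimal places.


Plug X = 8 into Y = 4.83 + 4.05*X:
Y = 4.83 + 32.4000 = 37.2300.

37.2300


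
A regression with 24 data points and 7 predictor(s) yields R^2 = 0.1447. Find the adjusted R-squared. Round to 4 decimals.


Adjusted R^2 = 1 - (1 - R^2) * (n-1)/(n-p-1).
(1 - R^2) = 0.8553.
(n-1)/(n-p-1) = 23/16.
(1 - R^2) * (n-1) = 0.8553 * 23 = 19.6719.
Divide by (n-p-1): 19.6719 / 16 = 1.2295.
Adj R^2 = 1 - 1.2295 = -0.2295.

-0.2295


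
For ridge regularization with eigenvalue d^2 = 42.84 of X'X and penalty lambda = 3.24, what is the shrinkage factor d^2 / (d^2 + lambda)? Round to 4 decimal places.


d^2 + lambda = 42.84 + 3.24 = 46.0800.
Shrinkage factor = 42.84/46.0800 = 0.9297.

0.9297


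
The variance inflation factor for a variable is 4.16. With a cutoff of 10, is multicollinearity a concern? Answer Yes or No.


Compare VIF = 4.16 to the threshold of 10.
4.16 < 10, so the answer is No.

No


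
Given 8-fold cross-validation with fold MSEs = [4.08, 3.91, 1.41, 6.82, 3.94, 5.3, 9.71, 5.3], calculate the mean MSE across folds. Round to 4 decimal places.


Sum of fold MSEs = 40.4700.
Average = 40.4700 / 8 = 5.0588.

5.0588


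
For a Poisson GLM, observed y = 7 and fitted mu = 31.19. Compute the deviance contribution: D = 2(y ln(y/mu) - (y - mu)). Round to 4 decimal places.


y/mu = 7/31.19 = 0.224431 (approx.), and ln(7/31.19) = -1.494187.
y * ln(y/mu) = 7 * -1.494187 = -10.459309.
y - mu = -24.19.
D = 2 * (-10.459309 - -24.19) = 27.461382, which rounds to 27.4614.

27.4614


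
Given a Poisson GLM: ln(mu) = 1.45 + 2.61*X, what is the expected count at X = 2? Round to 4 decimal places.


Linear predictor: eta = 1.45 + (2.61)(2) = 6.6700.
Expected count: mu = exp(6.6700) = 788.3956.

788.3956


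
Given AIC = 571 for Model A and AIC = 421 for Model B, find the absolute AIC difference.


|AIC_A - AIC_B| = |571 - 421| = 150.
Model B is preferred (lower AIC).

150


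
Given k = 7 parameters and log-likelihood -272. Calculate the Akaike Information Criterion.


AIC = 2k - 2*loglik = 2(7) - 2(-272).
= 14 + 544 = 558.

558


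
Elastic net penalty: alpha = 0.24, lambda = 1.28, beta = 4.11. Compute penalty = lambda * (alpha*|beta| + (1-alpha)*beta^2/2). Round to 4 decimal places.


alpha * |beta| = 0.24 * 4.11 = 0.9864.
(1-alpha) * beta^2/2 = 0.76 * 16.8921/2 = 6.4190.
Total = 1.28 * (0.9864 + 6.4190) = 9.4789.

9.4789


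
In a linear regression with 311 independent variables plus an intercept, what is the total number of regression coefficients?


Each predictor gets one coefficient, plus one intercept.
Total parameters = 311 + 1 = 312.

312


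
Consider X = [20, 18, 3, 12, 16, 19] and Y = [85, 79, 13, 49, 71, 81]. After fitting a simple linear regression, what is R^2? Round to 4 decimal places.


Fit the OLS line: b0 = -0.4754, b1 = 4.3279.
SSres = 15.4754.
SStot = 3824.0000.
R^2 = 1 - 15.4754/3824.0000 = 0.9960.

0.9960


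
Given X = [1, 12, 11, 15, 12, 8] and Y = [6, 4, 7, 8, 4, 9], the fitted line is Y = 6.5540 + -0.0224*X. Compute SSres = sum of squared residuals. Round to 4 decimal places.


Compute predicted values, then residuals = yi - yhat_i.
Residuals: [-0.5316, -2.2852, 0.6924, 1.7820, -2.2852, 2.6252].
SSres = sum(residual^2) = 21.2735.

21.2735


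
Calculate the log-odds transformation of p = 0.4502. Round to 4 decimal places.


1 - p = 0.5498.
p/(1-p) = 0.8188.
logit = ln(0.8188) = -0.1999.

-0.1999


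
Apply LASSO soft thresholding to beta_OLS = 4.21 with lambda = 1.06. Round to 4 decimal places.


Check: |4.21| = 4.21 vs lambda = 1.06.
Since |beta| > lambda, coefficient = sign(beta)*(|beta| - lambda) = 3.1500.
Soft-thresholded coefficient = 3.1500.

3.1500


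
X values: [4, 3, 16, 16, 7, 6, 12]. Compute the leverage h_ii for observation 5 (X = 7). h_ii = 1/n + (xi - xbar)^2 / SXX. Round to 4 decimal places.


Compute xbar = 9.1429 with n = 7 observations.
SXX = 180.8571.
Leverage = 1/7 + (7 - 9.1429)^2/180.8571 = 0.1682.

0.1682


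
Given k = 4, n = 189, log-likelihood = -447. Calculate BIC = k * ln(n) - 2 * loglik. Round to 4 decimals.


ln(189) = 5.241747.
k * ln(n) = 4 * 5.241747 = 20.966988.
-2L = 894.
BIC = 20.966988 + 894 = 914.966988, which rounds to 914.9670.

914.9670


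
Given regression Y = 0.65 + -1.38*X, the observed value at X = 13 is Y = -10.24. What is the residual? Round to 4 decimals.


Predicted = 0.65 + -1.38 * 13 = -17.2900.
Residual = -10.24 - -17.2900 = 7.0500.

7.0500


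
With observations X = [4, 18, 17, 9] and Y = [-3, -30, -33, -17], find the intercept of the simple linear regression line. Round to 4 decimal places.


First find the slope: b1 = -2.0149.
Means: xbar = 12.0000, ybar = -20.7500.
b0 = ybar - b1 * xbar = -20.7500 - -2.0149 * 12.0000 = 3.4291.

3.4291


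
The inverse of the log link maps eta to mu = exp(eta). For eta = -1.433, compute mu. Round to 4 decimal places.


Apply the inverse link:
mu = e^-1.433 = 0.2386.

0.2386


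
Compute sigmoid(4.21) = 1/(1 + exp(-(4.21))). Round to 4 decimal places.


exp(-4.2100) = 0.0148.
1 + exp(-z) = 1.0148.
sigmoid = 1/1.0148 = 0.9854.

0.9854


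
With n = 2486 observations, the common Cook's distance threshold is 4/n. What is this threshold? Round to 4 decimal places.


The threshold is 4/n.
4/2486 = 0.0016.

0.0016


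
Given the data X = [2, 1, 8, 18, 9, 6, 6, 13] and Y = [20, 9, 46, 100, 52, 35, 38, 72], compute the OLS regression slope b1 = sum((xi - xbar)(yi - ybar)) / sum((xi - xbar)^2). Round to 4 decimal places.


The sample means are xbar = 7.8750 and ybar = 46.5000.
Compute S_xx = 218.8750 and S_xy = 1129.5000.
Slope b1 = S_xy / S_xx = 1129.5000 / 218.8750 = 5.1605.

5.1605


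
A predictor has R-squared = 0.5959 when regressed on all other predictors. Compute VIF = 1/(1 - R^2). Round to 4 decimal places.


Using VIF = 1/(1 - R^2_j):
1 - 0.5959 = 0.4041.
VIF = 2.4746.

2.4746


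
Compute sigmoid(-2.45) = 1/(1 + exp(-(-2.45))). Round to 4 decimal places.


Compute exp(2.4500) = 11.5883.
Sigmoid = 1 / (1 + 11.5883) = 1 / 12.5883 = 0.0794.

0.0794


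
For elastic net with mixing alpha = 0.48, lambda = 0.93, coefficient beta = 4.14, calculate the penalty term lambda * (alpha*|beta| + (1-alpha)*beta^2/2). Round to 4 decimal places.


L1 component = 0.48 * |4.14| = 1.9872.
L2 component = 0.52 * 4.14^2 / 2 = 4.4563.
Penalty = 0.93 * (1.9872 + 4.4563) = 0.93 * 6.4435 = 5.9925.

5.9925


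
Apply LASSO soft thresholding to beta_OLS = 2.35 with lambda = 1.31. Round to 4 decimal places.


Check: |2.35| = 2.35 vs lambda = 1.31.
Since |beta| > lambda, coefficient = sign(beta)*(|beta| - lambda) = 1.0400.
Soft-thresholded coefficient = 1.0400.

1.0400


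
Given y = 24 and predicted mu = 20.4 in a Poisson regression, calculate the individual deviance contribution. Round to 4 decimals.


Compute y*ln(y/mu) = 24*ln(24/20.4) = 24*0.162519 = 3.900456.
y - mu = 3.6.
D = 2*(3.900456 - (3.6)) = 0.600912, which rounds to 0.6009.

0.6009


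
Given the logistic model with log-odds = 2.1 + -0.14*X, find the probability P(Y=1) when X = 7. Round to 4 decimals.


z = 2.1 + -0.14 * 7 = 1.1200.
Sigmoid: P = 1 / (1 + exp(-1.1200)) = 0.7540.

0.7540


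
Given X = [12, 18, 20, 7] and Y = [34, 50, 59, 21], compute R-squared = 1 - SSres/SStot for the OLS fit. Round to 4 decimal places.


Fit the OLS line: b0 = 0.4606, b1 = 2.8449.
SSres = 6.2291.
SStot = 854.0000.
R^2 = 1 - 6.2291/854.0000 = 0.9927.

0.9927


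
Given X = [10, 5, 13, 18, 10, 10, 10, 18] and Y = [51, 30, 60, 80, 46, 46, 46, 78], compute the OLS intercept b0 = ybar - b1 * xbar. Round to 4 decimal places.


The slope is b1 = 3.8491.
Sample means are xbar = 11.7500 and ybar = 54.6250.
Intercept: b0 = 54.6250 - (3.8491)(11.7500) = 9.3982.

9.3982


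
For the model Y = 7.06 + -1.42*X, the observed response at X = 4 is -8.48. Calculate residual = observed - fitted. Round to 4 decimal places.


Compute yhat = 7.06 + (-1.42)(4) = 1.3800.
Residual = actual - predicted = -8.48 - 1.3800 = -9.8600.

-9.8600


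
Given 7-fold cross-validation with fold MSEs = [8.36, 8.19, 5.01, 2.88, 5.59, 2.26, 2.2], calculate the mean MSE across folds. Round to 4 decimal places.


Add all fold MSEs: 34.4900.
Divide by k = 7: 34.4900/7 = 4.9271.

4.9271


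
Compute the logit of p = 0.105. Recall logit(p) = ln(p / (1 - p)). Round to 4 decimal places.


Compute the odds: 0.105/0.895 = 0.1173.
Take the natural log: ln(0.1173) = -2.1429.

-2.1429


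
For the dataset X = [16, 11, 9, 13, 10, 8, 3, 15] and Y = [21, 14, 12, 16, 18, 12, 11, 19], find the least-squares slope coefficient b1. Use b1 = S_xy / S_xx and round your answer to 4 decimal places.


Calculate xbar = 10.6250, ybar = 15.3750.
S_xx = 121.8750, S_xy = 93.1250.
Using b1 = S_xy / S_xx = 93.1250 / 121.8750, we get b1 = 0.7641.

0.7641


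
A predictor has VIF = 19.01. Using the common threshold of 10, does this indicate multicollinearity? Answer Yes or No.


Check: VIF = 19.01 vs threshold = 10.
Since 19.01 >= 10, the answer is Yes.

Yes


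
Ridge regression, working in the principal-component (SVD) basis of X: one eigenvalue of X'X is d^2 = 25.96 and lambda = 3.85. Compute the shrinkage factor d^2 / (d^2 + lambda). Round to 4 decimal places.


Denominator = d^2 + lambda = 25.96 + 3.85 = 29.8100.
Shrinkage = 25.96 / 29.8100 = 0.8708.

0.8708


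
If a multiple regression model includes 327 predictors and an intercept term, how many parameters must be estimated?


Total coefficients = number of predictors + 1 (for the intercept).
= 327 + 1 = 328.

328


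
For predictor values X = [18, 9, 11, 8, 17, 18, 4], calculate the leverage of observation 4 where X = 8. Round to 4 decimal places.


n = 7, xbar = 12.1429.
SXX = sum((xi - xbar)^2) = 186.8571.
h = 1/7 + (8 - 12.1429)^2 / 186.8571 = 0.2347.

0.2347


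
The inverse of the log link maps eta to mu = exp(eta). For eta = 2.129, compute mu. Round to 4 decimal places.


mu = exp(eta) = exp(2.129).
= 8.4065.

8.4065


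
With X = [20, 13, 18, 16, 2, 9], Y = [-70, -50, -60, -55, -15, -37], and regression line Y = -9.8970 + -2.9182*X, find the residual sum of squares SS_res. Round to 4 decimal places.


For each point, residual = actual - predicted.
Residuals: [-1.7390, -2.1664, 2.4246, 1.5882, 0.7334, -0.8392].
Sum of squared residuals = 17.3606.

17.3606


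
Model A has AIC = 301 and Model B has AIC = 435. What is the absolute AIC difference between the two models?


Compute |301 - 435| = 134.
Model A has the smaller AIC.

134


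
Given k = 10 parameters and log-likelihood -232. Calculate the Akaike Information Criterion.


Compute:
2k = 2*10 = 20.
-2*loglik = -2*(-232) = 464.
AIC = 20 + 464 = 484.

484


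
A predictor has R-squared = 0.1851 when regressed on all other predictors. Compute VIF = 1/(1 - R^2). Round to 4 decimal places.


Using VIF = 1/(1 - R^2_j):
1 - 0.1851 = 0.8149.
VIF = 1.2271.

1.2271
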